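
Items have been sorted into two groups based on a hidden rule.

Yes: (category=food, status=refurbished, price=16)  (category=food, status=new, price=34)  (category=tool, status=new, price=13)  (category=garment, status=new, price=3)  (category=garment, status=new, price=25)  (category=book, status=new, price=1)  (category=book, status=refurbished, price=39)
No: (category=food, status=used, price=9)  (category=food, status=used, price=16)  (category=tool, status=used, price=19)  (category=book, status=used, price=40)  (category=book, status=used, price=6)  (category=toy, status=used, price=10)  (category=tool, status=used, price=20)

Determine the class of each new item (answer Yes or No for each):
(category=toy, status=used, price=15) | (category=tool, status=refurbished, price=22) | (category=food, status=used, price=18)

One predicate separates the groups cleanly: status is not used.

No, Yes, No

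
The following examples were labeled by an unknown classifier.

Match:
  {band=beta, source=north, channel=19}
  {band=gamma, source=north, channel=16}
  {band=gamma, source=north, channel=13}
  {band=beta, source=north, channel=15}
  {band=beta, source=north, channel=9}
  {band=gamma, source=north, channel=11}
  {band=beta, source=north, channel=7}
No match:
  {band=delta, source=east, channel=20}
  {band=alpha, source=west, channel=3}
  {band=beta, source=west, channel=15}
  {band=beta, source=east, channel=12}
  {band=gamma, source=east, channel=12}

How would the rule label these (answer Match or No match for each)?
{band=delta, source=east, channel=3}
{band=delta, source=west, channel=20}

Rule: source is north. This holds for each 'Match' example and fails for each 'No match' one.

No match, No match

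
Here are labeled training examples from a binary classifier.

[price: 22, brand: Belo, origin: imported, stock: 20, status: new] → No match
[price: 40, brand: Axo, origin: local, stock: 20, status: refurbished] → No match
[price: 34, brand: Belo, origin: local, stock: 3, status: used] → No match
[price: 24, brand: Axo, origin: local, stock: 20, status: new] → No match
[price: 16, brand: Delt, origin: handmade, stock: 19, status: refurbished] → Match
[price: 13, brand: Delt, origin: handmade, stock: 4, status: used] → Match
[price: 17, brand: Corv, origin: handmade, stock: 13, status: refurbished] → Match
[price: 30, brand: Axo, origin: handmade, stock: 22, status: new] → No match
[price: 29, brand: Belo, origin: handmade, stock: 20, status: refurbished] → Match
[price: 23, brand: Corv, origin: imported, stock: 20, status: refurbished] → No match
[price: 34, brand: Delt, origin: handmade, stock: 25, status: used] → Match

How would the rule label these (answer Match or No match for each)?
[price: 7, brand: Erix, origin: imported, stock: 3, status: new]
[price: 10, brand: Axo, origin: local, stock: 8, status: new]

No match, No match

A rule that fits every label: origin is handmade AND price ≠ 30 — true of each 'Match' example, false of each 'No match' one.
[price: 7, brand: Erix, origin: imported, stock: 3, status: new] → origin is imported, price = 7 → No match.
[price: 10, brand: Axo, origin: local, stock: 8, status: new] → origin is local, price = 10 → No match.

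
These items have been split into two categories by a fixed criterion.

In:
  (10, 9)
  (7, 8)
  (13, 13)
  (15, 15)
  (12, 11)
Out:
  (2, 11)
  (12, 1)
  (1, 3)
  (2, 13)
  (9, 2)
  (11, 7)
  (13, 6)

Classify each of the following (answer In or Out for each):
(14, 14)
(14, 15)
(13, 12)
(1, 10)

A rule that fits every label: |first − second| ≤ 1 — true of each 'In' example, false of each 'Out' one.

In, In, In, Out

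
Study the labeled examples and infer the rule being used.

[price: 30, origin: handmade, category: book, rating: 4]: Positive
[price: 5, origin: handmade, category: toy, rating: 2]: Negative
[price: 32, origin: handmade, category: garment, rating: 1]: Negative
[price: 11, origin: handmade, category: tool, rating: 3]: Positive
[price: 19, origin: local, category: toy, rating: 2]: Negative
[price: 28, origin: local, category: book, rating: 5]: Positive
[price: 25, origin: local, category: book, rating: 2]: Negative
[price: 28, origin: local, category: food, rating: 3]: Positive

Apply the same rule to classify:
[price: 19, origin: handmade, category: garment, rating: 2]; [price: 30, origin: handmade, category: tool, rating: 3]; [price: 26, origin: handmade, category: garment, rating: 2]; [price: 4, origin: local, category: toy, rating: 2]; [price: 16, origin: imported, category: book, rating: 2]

Negative, Positive, Negative, Negative, Negative

The common property of the 'Positive' items is: rating ≥ 3. No 'Negative' item has it.
Negative: [price: 19, origin: handmade, category: garment, rating: 2], since rating = 2.
Positive: [price: 30, origin: handmade, category: tool, rating: 3], since rating = 3.
Negative: [price: 26, origin: handmade, category: garment, rating: 2], since rating = 2.
Negative: [price: 4, origin: local, category: toy, rating: 2], since rating = 2.
Negative: [price: 16, origin: imported, category: book, rating: 2], since rating = 2.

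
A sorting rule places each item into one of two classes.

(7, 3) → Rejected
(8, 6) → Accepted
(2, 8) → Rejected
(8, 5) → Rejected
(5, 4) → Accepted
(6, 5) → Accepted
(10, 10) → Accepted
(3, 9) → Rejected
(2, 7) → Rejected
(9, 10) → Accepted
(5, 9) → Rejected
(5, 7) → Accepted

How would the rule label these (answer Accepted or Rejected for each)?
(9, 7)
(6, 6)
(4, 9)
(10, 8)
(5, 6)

Accepted, Accepted, Rejected, Accepted, Accepted

The simplest hypothesis consistent with all the labels is: |first − second| ≤ 2.
(9, 7) — |9−7| = 2, hence Accepted.
(6, 6) — |6−6| = 0, hence Accepted.
(4, 9) — |4−9| = 5, hence Rejected.
(10, 8) — |10−8| = 2, hence Accepted.
(5, 6) — |5−6| = 1, hence Accepted.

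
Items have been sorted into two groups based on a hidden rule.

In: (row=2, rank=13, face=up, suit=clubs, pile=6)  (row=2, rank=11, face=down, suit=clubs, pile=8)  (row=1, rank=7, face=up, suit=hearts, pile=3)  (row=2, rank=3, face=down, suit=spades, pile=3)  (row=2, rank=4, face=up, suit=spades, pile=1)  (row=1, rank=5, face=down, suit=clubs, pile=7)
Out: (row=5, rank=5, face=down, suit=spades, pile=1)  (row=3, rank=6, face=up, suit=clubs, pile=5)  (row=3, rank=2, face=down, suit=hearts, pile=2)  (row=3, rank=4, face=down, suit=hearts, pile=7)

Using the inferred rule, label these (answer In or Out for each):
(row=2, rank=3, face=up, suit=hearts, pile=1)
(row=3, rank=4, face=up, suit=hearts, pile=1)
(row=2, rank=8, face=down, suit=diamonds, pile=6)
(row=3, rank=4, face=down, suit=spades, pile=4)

In, Out, In, Out

The common property of the 'In' items is: row ≤ 2. No 'Out' item has it.
(row=2, rank=3, face=up, suit=hearts, pile=1): In (row = 2). (row=3, rank=4, face=up, suit=hearts, pile=1): Out (row = 3). (row=2, rank=8, face=down, suit=diamonds, pile=6): In (row = 2). (row=3, rank=4, face=down, suit=spades, pile=4): Out (row = 3).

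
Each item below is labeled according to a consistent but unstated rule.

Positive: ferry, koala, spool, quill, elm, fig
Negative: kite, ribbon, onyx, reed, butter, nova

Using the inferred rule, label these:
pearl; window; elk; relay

One predicate separates the groups cleanly: odd length.
Positive: pearl, since length 5. Negative: window, since length 6. Positive: elk, since length 3. Positive: relay, since length 5.

Positive, Negative, Positive, Positive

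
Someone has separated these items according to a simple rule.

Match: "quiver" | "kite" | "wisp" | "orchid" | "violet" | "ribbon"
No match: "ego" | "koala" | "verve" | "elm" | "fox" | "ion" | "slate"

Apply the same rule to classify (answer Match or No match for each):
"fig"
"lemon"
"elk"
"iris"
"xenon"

The rule appears to be: even length.
"fig": No match (length 3).
"lemon": No match (length 5).
"elk": No match (length 3).
"iris": Match (length 4).
"xenon": No match (length 5).

No match, No match, No match, Match, No match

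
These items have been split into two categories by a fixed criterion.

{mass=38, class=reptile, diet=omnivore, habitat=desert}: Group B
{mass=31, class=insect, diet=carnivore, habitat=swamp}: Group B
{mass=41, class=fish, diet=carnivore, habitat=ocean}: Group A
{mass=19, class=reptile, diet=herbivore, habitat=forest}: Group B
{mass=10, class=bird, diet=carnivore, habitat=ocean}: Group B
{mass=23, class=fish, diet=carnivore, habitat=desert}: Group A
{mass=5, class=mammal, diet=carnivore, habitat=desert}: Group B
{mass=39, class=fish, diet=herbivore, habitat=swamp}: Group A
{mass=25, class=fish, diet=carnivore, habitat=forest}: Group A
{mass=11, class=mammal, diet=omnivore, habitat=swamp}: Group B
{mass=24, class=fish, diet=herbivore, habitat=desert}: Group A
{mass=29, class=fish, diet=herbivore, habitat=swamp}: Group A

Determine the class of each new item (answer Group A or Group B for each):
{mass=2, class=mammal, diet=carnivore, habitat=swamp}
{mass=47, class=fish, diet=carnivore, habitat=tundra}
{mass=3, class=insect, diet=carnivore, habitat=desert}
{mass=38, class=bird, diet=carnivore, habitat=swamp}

Rule: class is fish. This holds for each 'Group A' example and fails for each 'Group B' one.
{mass=2, class=mammal, diet=carnivore, habitat=swamp}: class is mammal, does not pass → Group B. {mass=47, class=fish, diet=carnivore, habitat=tundra}: class is fish, checks out → Group A. {mass=3, class=insect, diet=carnivore, habitat=desert}: class is insect, does not pass → Group B. {mass=38, class=bird, diet=carnivore, habitat=swamp}: class is bird, does not pass → Group B.

Group B, Group A, Group B, Group B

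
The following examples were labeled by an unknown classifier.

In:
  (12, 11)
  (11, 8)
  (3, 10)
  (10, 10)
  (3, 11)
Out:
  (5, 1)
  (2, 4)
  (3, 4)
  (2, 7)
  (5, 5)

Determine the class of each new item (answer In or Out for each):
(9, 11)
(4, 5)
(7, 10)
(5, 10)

In, Out, In, In

The common property of the 'In' items is: sum ≥ 13. No 'Out' item has it.
(9, 11) — 9+11 = 20, hence In.
(4, 5) — 4+5 = 9, hence Out.
(7, 10) — 7+10 = 17, hence In.
(5, 10) — 5+10 = 15, hence In.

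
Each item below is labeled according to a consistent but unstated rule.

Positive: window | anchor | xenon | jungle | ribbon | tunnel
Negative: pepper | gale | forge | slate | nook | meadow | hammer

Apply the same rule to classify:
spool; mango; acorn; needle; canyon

Rule: length ≥ 5 AND contains 'n'. This holds for each 'Positive' example and fails for each 'Negative' one.
spool: length 5, no 'n' — does not pass, so Negative.
mango: length 5, has 'n' — has this property, so Positive.
acorn: length 5, has 'n' — has this property, so Positive.
needle: length 6, has 'n' — has this property, so Positive.
canyon: length 6, has 'n' — has this property, so Positive.

Negative, Positive, Positive, Positive, Positive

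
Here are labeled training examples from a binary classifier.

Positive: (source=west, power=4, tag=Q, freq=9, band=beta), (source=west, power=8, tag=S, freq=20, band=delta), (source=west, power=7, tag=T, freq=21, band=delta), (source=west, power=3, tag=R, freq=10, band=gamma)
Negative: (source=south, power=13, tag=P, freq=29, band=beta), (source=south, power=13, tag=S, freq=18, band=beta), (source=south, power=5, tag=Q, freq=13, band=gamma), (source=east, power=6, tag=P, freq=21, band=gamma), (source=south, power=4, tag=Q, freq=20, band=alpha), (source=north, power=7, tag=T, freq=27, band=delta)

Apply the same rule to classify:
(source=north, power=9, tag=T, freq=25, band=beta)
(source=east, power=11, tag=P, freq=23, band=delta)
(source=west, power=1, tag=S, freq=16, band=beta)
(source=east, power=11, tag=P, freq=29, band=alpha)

Looking at the examples, the only property every 'Positive' case has and every 'Negative' case lacks is: source is west.
Negative: (source=north, power=9, tag=T, freq=25, band=beta), since source is north.
Negative: (source=east, power=11, tag=P, freq=23, band=delta), since source is east.
Positive: (source=west, power=1, tag=S, freq=16, band=beta), since source is west.
Negative: (source=east, power=11, tag=P, freq=29, band=alpha), since source is east.

Negative, Negative, Positive, Negative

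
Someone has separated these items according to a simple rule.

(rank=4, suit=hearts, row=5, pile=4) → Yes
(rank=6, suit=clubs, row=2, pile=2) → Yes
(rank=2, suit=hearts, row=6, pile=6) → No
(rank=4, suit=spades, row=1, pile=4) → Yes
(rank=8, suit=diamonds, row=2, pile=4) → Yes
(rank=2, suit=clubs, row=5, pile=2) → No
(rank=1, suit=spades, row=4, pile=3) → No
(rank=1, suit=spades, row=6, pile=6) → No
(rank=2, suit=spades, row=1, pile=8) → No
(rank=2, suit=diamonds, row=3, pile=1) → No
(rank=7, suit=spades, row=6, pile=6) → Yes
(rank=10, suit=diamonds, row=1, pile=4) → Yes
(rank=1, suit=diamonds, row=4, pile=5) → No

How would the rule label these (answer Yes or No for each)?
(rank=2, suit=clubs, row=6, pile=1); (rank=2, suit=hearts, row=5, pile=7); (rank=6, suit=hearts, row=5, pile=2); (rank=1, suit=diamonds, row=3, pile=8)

No, No, Yes, No

The classifier is using: rank ≥ 4.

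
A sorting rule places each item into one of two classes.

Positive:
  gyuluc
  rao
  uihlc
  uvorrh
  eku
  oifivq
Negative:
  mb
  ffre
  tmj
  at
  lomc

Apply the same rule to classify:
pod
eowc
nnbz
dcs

Negative, Positive, Negative, Negative

The rule appears to be: has ≥ 2 vowels.
pod — 1 vowel, hence Negative. eowc — 2 vowels, hence Positive. nnbz — 0 vowels, hence Negative. dcs — 0 vowels, hence Negative.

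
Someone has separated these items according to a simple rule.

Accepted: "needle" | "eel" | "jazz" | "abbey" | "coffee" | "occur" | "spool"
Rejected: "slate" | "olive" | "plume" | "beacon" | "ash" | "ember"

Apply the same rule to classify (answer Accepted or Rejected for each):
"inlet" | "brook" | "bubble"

Rejected, Accepted, Accepted

All 'Accepted' examples share one property — has a double letter — and every 'Rejected' example lacks it.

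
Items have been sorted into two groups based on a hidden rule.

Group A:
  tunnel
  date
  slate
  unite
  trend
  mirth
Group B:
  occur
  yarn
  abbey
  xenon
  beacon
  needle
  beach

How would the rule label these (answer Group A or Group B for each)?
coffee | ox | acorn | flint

One predicate separates the groups cleanly: contains 't'.

Group B, Group B, Group B, Group A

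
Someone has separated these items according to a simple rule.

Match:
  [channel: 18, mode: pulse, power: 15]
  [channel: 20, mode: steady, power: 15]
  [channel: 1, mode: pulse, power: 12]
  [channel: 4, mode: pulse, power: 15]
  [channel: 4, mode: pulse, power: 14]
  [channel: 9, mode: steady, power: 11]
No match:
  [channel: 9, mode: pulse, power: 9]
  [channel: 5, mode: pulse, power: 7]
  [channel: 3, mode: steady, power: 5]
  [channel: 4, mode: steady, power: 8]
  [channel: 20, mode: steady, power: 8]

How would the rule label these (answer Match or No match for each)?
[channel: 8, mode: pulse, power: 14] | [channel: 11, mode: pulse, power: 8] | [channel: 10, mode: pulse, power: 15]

One predicate separates the groups cleanly: power ≥ 11.
[channel: 8, mode: pulse, power: 14]: Match (power = 14).
[channel: 11, mode: pulse, power: 8]: No match (power = 8).
[channel: 10, mode: pulse, power: 15]: Match (power = 15).

Match, No match, Match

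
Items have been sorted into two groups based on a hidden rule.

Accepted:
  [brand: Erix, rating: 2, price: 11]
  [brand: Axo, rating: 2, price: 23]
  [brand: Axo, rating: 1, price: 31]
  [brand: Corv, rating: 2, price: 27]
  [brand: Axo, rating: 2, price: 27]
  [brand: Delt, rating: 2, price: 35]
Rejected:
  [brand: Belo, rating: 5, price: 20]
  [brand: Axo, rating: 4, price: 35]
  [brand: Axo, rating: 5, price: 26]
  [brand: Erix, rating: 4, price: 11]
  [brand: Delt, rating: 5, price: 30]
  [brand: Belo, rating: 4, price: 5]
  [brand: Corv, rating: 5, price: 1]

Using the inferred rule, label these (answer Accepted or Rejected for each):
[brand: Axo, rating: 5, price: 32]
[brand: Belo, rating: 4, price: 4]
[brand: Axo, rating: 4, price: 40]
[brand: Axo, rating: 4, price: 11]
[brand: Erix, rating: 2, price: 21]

The classifier is using: rating ≤ 2.
[brand: Axo, rating: 5, price: 32]: rating = 5, doesn't match → Rejected.
[brand: Belo, rating: 4, price: 4]: rating = 4, doesn't match → Rejected.
[brand: Axo, rating: 4, price: 40]: rating = 4, doesn't match → Rejected.
[brand: Axo, rating: 4, price: 11]: rating = 4, doesn't match → Rejected.
[brand: Erix, rating: 2, price: 21]: rating = 2, satisfies this → Accepted.

Rejected, Rejected, Rejected, Rejected, Accepted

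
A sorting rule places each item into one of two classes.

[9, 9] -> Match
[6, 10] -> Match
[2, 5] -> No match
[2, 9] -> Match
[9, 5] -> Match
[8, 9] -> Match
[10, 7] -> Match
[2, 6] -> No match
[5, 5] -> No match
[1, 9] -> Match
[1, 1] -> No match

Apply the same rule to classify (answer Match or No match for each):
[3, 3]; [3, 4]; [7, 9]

The pattern is that an item is 'Match' exactly when: max ≥ 7.
[3, 3]: No match (max 3). [3, 4]: No match (max 4). [7, 9]: Match (max 9).

No match, No match, Match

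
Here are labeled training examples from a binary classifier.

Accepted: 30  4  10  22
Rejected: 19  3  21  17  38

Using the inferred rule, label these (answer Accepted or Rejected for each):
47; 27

Rejected, Rejected

One predicate separates the groups cleanly: even AND at most 30.
47 → 47 is odd, 47 > 30 → Rejected. 27 → 27 is odd, 27 ≤ 30 → Rejected.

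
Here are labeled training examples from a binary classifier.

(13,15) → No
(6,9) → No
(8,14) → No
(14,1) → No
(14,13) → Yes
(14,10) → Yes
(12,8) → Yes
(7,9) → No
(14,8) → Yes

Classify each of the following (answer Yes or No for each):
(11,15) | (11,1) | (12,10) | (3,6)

No, No, Yes, No

'Yes' ⟺ first > second AND sum ≥ 16.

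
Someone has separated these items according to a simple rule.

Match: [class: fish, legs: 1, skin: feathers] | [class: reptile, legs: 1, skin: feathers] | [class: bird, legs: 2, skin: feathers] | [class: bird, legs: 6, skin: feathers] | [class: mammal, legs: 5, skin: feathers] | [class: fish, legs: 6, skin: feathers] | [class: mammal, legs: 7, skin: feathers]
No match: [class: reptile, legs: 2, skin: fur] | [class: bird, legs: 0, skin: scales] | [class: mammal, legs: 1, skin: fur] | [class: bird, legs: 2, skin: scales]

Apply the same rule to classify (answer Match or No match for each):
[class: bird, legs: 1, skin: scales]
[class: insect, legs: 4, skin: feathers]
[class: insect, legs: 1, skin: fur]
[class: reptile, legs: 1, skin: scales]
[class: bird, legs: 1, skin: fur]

No match, Match, No match, No match, No match

One predicate separates the groups cleanly: skin is feathers.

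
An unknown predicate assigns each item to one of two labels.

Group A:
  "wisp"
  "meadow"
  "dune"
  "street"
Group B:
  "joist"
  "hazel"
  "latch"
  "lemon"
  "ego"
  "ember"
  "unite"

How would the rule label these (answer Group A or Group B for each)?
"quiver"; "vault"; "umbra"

The classifier is using: even length.
"quiver": Group A (length 6).
"vault": Group B (length 5).
"umbra": Group B (length 5).

Group A, Group B, Group B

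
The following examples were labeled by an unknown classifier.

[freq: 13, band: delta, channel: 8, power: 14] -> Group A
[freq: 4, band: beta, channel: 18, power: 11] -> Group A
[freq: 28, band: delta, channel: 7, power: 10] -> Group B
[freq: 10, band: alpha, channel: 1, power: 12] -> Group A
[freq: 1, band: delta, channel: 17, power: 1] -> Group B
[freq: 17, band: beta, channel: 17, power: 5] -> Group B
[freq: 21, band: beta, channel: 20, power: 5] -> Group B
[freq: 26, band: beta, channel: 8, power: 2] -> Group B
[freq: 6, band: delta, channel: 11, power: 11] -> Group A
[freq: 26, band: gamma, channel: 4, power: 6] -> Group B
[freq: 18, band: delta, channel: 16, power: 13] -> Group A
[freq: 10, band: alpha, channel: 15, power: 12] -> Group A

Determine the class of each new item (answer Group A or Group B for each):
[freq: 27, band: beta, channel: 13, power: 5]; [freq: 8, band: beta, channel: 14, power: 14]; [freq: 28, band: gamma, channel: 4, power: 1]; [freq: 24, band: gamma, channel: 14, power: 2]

Group B, Group A, Group B, Group B

The pattern is that an item is 'Group A' exactly when: power ≥ 11.
Group B: [freq: 27, band: beta, channel: 13, power: 5], since power = 5. Group A: [freq: 8, band: beta, channel: 14, power: 14], since power = 14. Group B: [freq: 28, band: gamma, channel: 4, power: 1], since power = 1. Group B: [freq: 24, band: gamma, channel: 14, power: 2], since power = 2.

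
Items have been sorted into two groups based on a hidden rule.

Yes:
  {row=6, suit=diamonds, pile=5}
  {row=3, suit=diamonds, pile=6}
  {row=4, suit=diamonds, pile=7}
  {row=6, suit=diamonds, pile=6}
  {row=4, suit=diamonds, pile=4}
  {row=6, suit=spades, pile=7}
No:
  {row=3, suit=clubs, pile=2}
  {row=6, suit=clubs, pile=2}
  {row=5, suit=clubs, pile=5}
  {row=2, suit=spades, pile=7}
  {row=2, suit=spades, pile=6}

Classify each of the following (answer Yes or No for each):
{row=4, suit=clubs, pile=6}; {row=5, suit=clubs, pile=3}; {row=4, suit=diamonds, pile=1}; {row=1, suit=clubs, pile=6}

The common property of the 'Yes' items is: suit is not clubs AND row ≥ 3. No 'No' item has it.
{row=4, suit=clubs, pile=6} → suit is clubs, row = 4 → No. {row=5, suit=clubs, pile=3} → suit is clubs, row = 5 → No. {row=4, suit=diamonds, pile=1} → suit is diamonds, row = 4 → Yes. {row=1, suit=clubs, pile=6} → suit is clubs, row = 1 → No.

No, No, Yes, No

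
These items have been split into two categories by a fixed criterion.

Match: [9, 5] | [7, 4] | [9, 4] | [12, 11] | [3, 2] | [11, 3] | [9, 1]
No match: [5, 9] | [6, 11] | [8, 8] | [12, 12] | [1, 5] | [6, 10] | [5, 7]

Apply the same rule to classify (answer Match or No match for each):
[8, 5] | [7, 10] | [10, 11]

Match, No match, No match

All 'Match' examples share one property — first > second — and every 'No match' example lacks it.
Match: [8, 5], since 8 > 5.
No match: [7, 10], since 7 < 10.
No match: [10, 11], since 10 < 11.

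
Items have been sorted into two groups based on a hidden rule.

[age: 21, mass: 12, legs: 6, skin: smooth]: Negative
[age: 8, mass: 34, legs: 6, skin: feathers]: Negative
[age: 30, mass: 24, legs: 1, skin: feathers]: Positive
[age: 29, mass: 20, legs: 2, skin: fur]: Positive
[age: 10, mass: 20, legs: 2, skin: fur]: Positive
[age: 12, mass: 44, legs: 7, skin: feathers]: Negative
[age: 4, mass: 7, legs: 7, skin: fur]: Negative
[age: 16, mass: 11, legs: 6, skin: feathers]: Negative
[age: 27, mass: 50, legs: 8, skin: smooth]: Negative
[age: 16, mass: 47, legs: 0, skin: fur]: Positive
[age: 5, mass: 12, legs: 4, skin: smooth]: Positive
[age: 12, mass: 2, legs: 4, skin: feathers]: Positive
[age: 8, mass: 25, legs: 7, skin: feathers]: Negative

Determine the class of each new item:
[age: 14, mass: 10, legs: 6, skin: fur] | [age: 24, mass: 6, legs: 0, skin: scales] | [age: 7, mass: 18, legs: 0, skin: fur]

The distinguishing property — legs ≤ 4 — holds for all the 'Positive' cases and none of the 'Negative' cases.
[age: 14, mass: 10, legs: 6, skin: fur] → legs = 6 → Negative.
[age: 24, mass: 6, legs: 0, skin: scales] → legs = 0 → Positive.
[age: 7, mass: 18, legs: 0, skin: fur] → legs = 0 → Positive.

Negative, Positive, Positive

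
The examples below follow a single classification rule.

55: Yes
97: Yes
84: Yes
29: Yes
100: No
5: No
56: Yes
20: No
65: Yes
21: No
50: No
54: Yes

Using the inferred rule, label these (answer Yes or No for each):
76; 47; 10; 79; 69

All 'Yes' examples share one property — digit sum ≥ 6 — and every 'No' example lacks it.
76: Yes (digit sum 7+6 = 13).
47: Yes (digit sum 4+7 = 11).
10: No (digit sum 1+0 = 1).
79: Yes (digit sum 7+9 = 16).
69: Yes (digit sum 6+9 = 15).

Yes, Yes, No, Yes, Yes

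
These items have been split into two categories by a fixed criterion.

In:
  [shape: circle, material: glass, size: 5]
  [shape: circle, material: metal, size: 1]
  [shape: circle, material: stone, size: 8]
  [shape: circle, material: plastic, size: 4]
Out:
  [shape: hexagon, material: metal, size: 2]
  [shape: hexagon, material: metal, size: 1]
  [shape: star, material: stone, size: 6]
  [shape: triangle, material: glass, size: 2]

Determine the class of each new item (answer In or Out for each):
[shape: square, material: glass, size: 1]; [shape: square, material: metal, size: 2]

Out, Out

One predicate separates the groups cleanly: shape is circle.
[shape: square, material: glass, size: 1] — shape is square, hence Out. [shape: square, material: metal, size: 2] — shape is square, hence Out.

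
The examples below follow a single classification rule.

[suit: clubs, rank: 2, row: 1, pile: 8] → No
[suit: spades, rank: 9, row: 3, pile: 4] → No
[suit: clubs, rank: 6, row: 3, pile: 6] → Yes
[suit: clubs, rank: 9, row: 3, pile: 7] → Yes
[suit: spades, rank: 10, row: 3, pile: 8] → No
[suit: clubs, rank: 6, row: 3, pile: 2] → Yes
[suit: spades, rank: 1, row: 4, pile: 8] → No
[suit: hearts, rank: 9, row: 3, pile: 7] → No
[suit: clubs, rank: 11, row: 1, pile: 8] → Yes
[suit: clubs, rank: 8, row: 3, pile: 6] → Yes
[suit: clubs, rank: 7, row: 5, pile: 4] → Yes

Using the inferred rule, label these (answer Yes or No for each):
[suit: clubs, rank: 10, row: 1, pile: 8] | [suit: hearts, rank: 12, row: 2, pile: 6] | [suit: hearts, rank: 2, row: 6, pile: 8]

Yes, No, No

All 'Yes' examples share one property — suit is clubs AND rank ≥ 6 — and every 'No' example lacks it.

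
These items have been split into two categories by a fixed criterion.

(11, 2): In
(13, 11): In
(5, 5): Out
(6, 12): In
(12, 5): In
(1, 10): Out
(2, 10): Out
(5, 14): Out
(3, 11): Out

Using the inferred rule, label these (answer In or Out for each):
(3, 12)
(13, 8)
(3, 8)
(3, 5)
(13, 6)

Out, In, Out, Out, In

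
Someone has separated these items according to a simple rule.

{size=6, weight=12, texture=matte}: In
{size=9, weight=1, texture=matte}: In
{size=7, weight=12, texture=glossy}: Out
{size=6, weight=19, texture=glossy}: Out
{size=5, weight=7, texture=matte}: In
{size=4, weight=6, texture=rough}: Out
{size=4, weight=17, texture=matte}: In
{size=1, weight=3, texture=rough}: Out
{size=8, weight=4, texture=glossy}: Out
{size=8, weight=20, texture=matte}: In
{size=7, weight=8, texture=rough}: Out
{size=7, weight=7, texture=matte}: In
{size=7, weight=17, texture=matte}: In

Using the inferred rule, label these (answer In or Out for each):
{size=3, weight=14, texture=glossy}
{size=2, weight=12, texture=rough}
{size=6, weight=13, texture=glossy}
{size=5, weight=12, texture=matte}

The simplest hypothesis consistent with all the labels is: texture is matte.
{size=3, weight=14, texture=glossy}: texture is glossy, doesn't qualify → Out.
{size=2, weight=12, texture=rough}: texture is rough, doesn't qualify → Out.
{size=6, weight=13, texture=glossy}: texture is glossy, doesn't qualify → Out.
{size=5, weight=12, texture=matte}: texture is matte, checks out → In.

Out, Out, Out, In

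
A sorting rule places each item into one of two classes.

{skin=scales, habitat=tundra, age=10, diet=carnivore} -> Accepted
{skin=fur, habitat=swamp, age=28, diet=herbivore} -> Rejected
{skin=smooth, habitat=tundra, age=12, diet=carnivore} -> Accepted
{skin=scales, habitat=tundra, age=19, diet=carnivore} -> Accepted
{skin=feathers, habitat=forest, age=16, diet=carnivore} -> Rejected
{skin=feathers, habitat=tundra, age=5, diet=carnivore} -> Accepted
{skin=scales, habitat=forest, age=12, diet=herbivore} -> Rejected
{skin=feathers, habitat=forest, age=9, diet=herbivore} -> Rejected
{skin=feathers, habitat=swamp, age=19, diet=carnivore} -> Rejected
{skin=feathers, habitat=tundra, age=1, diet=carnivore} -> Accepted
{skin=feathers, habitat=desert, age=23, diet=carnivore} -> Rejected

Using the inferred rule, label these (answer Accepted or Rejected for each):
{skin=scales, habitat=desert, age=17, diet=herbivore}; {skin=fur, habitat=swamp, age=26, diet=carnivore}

Rejected, Rejected

The classifier is using: habitat is tundra.
Rejected: {skin=scales, habitat=desert, age=17, diet=herbivore}, since habitat is desert. Rejected: {skin=fur, habitat=swamp, age=26, diet=carnivore}, since habitat is swamp.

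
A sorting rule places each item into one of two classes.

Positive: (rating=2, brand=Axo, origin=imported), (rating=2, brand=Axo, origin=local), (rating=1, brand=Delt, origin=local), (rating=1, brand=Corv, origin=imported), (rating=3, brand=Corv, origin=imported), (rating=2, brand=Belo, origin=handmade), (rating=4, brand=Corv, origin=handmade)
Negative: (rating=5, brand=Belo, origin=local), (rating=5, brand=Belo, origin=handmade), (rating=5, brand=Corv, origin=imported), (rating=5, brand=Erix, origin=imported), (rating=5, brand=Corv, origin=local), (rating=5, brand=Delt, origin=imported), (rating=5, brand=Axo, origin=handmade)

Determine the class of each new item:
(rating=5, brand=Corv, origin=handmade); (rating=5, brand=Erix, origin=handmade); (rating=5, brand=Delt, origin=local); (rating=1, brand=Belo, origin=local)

Every 'Positive' example satisfies: rating ≤ 4. None of the 'Negative' examples do.

Negative, Negative, Negative, Positive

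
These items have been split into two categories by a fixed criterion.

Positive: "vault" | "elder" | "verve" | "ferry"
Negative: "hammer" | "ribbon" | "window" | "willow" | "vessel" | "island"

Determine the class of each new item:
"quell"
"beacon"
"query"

The distinguishing property — odd length — holds for all the 'Positive' cases and none of the 'Negative' cases.
"quell": length 5 — meets the rule, so Positive.
"beacon": length 6 — does not fit, so Negative.
"query": length 5 — meets the rule, so Positive.

Positive, Negative, Positive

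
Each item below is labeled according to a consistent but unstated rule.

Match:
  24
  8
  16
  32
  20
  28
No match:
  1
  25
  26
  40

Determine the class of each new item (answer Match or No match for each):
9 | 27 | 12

No match, No match, Match

Rule: multiple of 4 AND at most 32. This holds for each 'Match' example and fails for each 'No match' one.
9 — 9 = 4·2 + 1, 9 ≤ 32, hence No match.
27 — 27 = 4·6 + 3, 27 ≤ 32, hence No match.
12 — 12 = 4·3, 12 ≤ 32, hence Match.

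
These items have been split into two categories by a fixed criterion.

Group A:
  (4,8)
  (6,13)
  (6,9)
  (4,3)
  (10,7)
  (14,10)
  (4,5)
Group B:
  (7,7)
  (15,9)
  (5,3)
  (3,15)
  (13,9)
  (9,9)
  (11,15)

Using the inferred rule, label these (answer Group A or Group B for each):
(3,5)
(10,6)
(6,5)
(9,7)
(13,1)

Every 'Group A' example satisfies: first is even. None of the 'Group B' examples do.
(3,5): first 3 — fails this test, so Group B. (10,6): first 10 — checks out, so Group A. (6,5): first 6 — checks out, so Group A. (9,7): first 9 — fails this test, so Group B. (13,1): first 13 — fails this test, so Group B.

Group B, Group A, Group A, Group B, Group B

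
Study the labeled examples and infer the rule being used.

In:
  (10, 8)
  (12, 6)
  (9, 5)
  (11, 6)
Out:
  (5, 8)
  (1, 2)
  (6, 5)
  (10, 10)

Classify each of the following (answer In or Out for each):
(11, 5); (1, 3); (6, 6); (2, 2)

In, Out, Out, Out

The rule appears to be: first > second AND sum ≥ 13.
(11, 5): In (11 > 5, 11+5 = 16).
(1, 3): Out (1 < 3, 1+3 = 4).
(6, 6): Out (6 = 6, 6+6 = 12).
(2, 2): Out (2 = 2, 2+2 = 4).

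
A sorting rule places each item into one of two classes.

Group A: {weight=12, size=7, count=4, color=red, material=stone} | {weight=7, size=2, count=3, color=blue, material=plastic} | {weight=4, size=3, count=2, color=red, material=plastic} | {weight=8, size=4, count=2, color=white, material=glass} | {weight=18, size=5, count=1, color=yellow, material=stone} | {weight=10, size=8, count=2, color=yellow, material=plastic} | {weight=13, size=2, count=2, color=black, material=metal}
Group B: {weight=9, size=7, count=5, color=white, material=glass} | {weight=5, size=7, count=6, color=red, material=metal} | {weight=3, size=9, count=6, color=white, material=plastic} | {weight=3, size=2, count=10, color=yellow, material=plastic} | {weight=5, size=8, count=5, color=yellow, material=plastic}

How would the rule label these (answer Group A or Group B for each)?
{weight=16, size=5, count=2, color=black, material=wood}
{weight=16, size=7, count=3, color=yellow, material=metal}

All 'Group A' examples share one property — count ≤ 4 — and every 'Group B' example lacks it.
Group A: {weight=16, size=5, count=2, color=black, material=wood}, since count = 2. Group A: {weight=16, size=7, count=3, color=yellow, material=metal}, since count = 3.

Group A, Group A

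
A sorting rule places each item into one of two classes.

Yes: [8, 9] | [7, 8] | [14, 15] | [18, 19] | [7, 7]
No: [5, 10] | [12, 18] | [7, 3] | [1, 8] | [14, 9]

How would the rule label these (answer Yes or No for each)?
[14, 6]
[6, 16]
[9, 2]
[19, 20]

No, No, No, Yes

The simplest hypothesis consistent with all the labels is: |first − second| ≤ 1.
[14, 6]: |14−6| = 8, does not fit → No. [6, 16]: |6−16| = 10, does not fit → No. [9, 2]: |9−2| = 7, does not fit → No. [19, 20]: |19−20| = 1, matches → Yes.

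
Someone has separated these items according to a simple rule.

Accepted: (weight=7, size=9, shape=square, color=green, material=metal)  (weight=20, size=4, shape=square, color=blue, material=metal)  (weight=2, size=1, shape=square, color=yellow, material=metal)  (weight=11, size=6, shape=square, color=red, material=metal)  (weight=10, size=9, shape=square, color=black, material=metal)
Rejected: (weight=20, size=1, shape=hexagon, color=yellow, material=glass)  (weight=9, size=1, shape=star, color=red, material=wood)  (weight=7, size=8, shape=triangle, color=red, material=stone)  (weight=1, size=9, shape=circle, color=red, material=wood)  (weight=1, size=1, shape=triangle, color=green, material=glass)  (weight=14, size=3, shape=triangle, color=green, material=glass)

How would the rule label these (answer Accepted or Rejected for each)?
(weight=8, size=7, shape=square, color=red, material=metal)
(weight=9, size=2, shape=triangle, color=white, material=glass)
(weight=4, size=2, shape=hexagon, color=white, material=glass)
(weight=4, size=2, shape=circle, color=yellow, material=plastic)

Accepted, Rejected, Rejected, Rejected

The simplest hypothesis consistent with all the labels is: shape is square.
(weight=8, size=7, shape=square, color=red, material=metal): Accepted (shape is square). (weight=9, size=2, shape=triangle, color=white, material=glass): Rejected (shape is triangle). (weight=4, size=2, shape=hexagon, color=white, material=glass): Rejected (shape is hexagon). (weight=4, size=2, shape=circle, color=yellow, material=plastic): Rejected (shape is circle).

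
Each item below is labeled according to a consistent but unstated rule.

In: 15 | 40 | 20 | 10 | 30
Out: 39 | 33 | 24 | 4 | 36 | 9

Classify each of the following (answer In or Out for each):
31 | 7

All 'In' examples share one property — multiple of 5 — and every 'Out' example lacks it.
31: 31 = 5·6 + 1, fails the rule → Out.
7: 7 = 5·1 + 2, fails the rule → Out.

Out, Out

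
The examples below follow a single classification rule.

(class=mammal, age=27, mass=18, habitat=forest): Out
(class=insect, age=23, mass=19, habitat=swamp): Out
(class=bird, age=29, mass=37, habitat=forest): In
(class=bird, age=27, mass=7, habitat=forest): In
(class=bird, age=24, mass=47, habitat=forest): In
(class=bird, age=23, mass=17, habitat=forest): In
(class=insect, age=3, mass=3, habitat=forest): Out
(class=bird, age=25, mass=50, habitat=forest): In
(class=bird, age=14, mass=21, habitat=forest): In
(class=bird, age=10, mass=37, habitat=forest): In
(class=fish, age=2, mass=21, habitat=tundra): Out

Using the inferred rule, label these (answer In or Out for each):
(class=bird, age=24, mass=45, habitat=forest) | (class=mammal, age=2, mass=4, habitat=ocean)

In, Out

All 'In' examples share one property — class is bird — and every 'Out' example lacks it.
(class=bird, age=24, mass=45, habitat=forest) → class is bird → In. (class=mammal, age=2, mass=4, habitat=ocean) → class is mammal → Out.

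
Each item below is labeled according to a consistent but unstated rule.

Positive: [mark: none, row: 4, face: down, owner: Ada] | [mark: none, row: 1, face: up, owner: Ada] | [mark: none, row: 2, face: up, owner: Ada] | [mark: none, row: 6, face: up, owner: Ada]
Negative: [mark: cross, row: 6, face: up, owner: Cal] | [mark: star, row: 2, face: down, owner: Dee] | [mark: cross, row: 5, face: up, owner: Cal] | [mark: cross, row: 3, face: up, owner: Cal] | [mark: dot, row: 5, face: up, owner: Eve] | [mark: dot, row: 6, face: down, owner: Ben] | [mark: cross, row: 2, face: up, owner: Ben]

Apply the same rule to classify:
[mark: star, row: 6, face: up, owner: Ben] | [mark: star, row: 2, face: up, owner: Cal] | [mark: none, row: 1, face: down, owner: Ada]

The simplest hypothesis consistent with all the labels is: mark is none.
[mark: star, row: 6, face: up, owner: Ben]: mark is star — doesn't match, so Negative.
[mark: star, row: 2, face: up, owner: Cal]: mark is star — doesn't match, so Negative.
[mark: none, row: 1, face: down, owner: Ada]: mark is none — checks out, so Positive.

Negative, Negative, Positive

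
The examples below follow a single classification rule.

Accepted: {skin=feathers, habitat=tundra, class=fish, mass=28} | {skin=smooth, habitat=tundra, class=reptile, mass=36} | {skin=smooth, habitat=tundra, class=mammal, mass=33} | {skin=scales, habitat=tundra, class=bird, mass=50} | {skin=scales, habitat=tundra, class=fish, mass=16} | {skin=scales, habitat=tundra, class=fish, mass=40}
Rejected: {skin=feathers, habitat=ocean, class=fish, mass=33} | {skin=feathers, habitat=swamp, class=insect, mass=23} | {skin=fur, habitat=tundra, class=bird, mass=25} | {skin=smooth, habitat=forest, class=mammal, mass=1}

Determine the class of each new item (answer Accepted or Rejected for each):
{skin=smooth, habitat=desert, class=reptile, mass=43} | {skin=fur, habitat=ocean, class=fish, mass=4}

Rejected, Rejected

The pattern is that an item is 'Accepted' exactly when: habitat is tundra AND mass ≠ 25.
Rejected: {skin=smooth, habitat=desert, class=reptile, mass=43}, since habitat is desert, mass = 43.
Rejected: {skin=fur, habitat=ocean, class=fish, mass=4}, since habitat is ocean, mass = 4.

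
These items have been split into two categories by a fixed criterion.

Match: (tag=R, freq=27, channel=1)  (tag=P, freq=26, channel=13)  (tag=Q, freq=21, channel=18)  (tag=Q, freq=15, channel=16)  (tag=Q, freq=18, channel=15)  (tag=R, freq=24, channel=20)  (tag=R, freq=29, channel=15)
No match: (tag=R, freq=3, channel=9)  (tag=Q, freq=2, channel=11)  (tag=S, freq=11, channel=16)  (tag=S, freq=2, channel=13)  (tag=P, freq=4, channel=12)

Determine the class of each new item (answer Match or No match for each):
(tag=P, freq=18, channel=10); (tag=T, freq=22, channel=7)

The classifier is using: freq ≥ 15.
Match: (tag=P, freq=18, channel=10), since freq = 18. Match: (tag=T, freq=22, channel=7), since freq = 22.

Match, Match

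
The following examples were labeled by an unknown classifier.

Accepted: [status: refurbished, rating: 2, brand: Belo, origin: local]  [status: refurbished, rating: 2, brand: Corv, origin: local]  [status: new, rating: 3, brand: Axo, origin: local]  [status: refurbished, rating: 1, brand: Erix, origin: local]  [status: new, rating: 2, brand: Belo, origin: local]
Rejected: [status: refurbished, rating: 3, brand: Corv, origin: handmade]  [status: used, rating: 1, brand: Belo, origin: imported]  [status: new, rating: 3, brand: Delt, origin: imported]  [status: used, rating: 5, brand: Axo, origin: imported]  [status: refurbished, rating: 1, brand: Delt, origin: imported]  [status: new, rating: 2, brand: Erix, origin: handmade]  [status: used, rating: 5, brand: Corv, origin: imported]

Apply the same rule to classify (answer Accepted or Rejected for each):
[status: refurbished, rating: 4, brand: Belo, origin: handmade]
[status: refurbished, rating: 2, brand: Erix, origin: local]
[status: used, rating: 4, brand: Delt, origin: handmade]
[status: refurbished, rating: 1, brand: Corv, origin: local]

The rule appears to be: origin is local.
[status: refurbished, rating: 4, brand: Belo, origin: handmade]: origin is handmade — doesn't match, so Rejected. [status: refurbished, rating: 2, brand: Erix, origin: local]: origin is local — passes, so Accepted. [status: used, rating: 4, brand: Delt, origin: handmade]: origin is handmade — doesn't match, so Rejected. [status: refurbished, rating: 1, brand: Corv, origin: local]: origin is local — passes, so Accepted.

Rejected, Accepted, Rejected, Accepted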